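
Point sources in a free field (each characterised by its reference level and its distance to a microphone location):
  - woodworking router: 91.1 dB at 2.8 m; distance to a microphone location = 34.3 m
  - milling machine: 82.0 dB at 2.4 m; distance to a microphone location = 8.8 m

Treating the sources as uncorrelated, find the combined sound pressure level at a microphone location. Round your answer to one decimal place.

Apply inverse-square spreading to bring every level to the receiver, then sum 10^(L/10).
woodworking router: 91.1 − 20·log₁₀(34.3/2.8) = 91.1 − 21.76 = 69.34 dB.
milling machine: 82.0 − 20·log₁₀(8.8/2.4) = 82.0 − 11.29 = 70.71 dB.
Σ 10^(L/10) = 2.037e+07 → L_total = 10·log₁₀(2.037e+07) = 73.09 dB.

73.1 dB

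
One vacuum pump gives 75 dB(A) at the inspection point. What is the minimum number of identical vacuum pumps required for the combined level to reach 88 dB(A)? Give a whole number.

20

N identical sources give L₁ + 10·log₁₀ N, so require 10·log₁₀ N ≥ 88 − 75 = 13.0 dB.
N ≥ 10^(13.0/10) = 19.953, so N = 20.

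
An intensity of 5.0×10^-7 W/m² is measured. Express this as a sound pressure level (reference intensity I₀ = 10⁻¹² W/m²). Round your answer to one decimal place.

L = 10·log₁₀(I/I₀) = 10·log₁₀(5.0×10^-7/10⁻¹²) = 10·log₁₀(5.0×10^5).
L = 10·(0.6990 + 5) = 56.99 dB.

57.0 dB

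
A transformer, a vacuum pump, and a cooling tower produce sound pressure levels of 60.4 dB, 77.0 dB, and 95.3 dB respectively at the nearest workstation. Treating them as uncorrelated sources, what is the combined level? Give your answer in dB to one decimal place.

Incoherent sources combine by intensity addition: L_total = 10·log₁₀(Σ 10^(L_i/10)).
Σ 10^(L/10) = 10^(60.4/10) + 10^(77.0/10) + 10^(95.3/10) = 3.440e+09.
L_total = 10·log₁₀(3.440e+09) = 95.37 dB.

95.4 dB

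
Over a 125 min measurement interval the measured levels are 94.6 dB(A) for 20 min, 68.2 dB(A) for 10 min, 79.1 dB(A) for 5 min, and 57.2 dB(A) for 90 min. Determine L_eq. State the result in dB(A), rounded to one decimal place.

L_eq = 10·log₁₀[(1/T)·Σ tᵢ·10^(Lᵢ/10)] with T = 125 min.
Σ tᵢ·10^(Lᵢ/10) = 20·10^(94.6/10) + 10·10^(68.2/10) + 5·10^(79.1/10) + 90·10^(57.2/10) = 5.820e+10.
L_eq = 10·log₁₀(5.820e+10/125) = 86.68 dB(A).

86.7 dB(A)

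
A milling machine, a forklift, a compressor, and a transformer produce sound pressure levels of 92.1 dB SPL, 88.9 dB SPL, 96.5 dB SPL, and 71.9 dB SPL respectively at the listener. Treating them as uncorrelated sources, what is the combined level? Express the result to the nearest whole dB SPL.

98 dB SPL

Incoherent sources combine by intensity addition: L_total = 10·log₁₀(Σ 10^(L_i/10)).
Σ 10^(L/10) = 10^(92.1/10) + 10^(88.9/10) + 10^(96.5/10) + 10^(71.9/10) = 6.880e+09.
L_total = 10·log₁₀(6.880e+09) = 98.38 dB SPL.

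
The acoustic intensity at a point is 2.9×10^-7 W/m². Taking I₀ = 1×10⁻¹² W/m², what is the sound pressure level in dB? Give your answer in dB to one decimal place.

I/I₀ = 2.9×10^-7/10⁻¹² = 2.9×10^5, and L = 10·log₁₀(I/I₀).
L = 10·(0.4624 + 5) = 54.62 dB.

54.6 dB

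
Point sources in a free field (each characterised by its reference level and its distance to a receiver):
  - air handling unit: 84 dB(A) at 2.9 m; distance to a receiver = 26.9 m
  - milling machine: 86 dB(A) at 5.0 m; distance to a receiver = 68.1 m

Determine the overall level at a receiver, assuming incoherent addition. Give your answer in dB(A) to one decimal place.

Propagate each source to the receiver with L = L_ref − 20·log₁₀(r/r_ref), then add intensities.
air handling unit: 84 − 20·log₁₀(26.9/2.9) = 84 − 19.35 = 64.65 dB(A).
milling machine: 86 − 20·log₁₀(68.1/5.0) = 86 − 22.68 = 63.32 dB(A).
Σ 10^(L/10) = 5.065e+06 → L_total = 10·log₁₀(5.065e+06) = 67.05 dB(A).

67.0 dB(A)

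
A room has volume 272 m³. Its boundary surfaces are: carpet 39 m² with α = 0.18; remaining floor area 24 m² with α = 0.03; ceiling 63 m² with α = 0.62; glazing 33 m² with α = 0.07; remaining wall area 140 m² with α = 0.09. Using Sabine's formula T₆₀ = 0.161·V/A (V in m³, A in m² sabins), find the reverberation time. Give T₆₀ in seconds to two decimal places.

0.71 s

A = Σ Sᵢαᵢ = 39·0.18 + 24·0.03 + 63·0.62 + 33·0.07 + 140·0.09 = 61.71 m².
T₆₀ = 0.161·V/A = 0.161·272/61.71 = 0.710 s.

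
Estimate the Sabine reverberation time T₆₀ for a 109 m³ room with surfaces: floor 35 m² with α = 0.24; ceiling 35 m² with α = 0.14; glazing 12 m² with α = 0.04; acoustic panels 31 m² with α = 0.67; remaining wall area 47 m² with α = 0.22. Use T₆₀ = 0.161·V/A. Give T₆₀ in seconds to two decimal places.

A = Σ Sᵢαᵢ = 35·0.24 + 35·0.14 + 12·0.04 + 31·0.67 + 47·0.22 = 44.89 m².
T₆₀ = 0.161·V/A = 0.161·109/44.89 = 0.391 s.

0.39 s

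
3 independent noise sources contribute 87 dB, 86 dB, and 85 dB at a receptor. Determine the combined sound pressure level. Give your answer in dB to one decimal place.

90.8 dB

For uncorrelated sources the intensities add, so convert each level to linear form, sum, and take 10·log₁₀ of the total.
Σ 10^(L/10) = 10^(87/10) + 10^(86/10) + 10^(85/10) = 1.216e+09.
L_total = 10·log₁₀(1.216e+09) = 90.85 dB.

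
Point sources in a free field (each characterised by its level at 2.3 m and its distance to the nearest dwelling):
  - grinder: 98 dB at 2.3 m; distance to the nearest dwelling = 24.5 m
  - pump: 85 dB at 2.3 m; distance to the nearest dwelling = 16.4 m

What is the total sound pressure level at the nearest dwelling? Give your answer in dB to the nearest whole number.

First find each source's level at the receiver (point-source: −20·log₁₀(r/r_ref)), then combine on an intensity basis.
grinder: 98 − 20·log₁₀(24.5/2.3) = 98 − 20.55 = 77.45 dB.
pump: 85 − 20·log₁₀(16.4/2.3) = 85 − 17.06 = 67.94 dB.
Σ 10^(L/10) = 6.183e+07 → L_total = 10·log₁₀(6.183e+07) = 77.91 dB.

78 dB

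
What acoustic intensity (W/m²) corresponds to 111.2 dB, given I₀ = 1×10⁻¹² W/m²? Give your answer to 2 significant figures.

I = I₀·10^(L/10) = 10⁻¹² × 10^(111.2/10) = 10^(-0.880).

0.13 W/m²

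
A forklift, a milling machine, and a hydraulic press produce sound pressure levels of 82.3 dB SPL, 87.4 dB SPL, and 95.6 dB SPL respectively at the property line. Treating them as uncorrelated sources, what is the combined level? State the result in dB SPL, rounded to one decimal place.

Incoherent sources combine by intensity addition: L_total = 10·log₁₀(Σ 10^(L_i/10)).
Σ 10^(L/10) = 10^(82.3/10) + 10^(87.4/10) + 10^(95.6/10) = 4.350e+09.
L_total = 10·log₁₀(4.350e+09) = 96.39 dB SPL.

96.4 dB SPL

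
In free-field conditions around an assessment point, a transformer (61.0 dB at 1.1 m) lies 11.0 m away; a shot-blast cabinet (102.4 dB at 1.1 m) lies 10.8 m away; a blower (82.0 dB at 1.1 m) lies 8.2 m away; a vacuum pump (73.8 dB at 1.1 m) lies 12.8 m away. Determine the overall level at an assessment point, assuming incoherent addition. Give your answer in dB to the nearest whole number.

Apply inverse-square spreading to bring every level to the receiver, then sum 10^(L/10).
transformer: 61.0 − 20·log₁₀(11.0/1.1) = 61.0 − 20.00 = 41.00 dB.
shot-blast cabinet: 102.4 − 20·log₁₀(10.8/1.1) = 102.4 − 19.84 = 82.56 dB.
blower: 82.0 − 20·log₁₀(8.2/1.1) = 82.0 − 17.45 = 64.55 dB.
vacuum pump: 73.8 − 20·log₁₀(12.8/1.1) = 73.8 − 21.32 = 52.48 dB.
Σ 10^(L/10) = 1.833e+08 → L_total = 10·log₁₀(1.833e+08) = 82.63 dB.

83 dB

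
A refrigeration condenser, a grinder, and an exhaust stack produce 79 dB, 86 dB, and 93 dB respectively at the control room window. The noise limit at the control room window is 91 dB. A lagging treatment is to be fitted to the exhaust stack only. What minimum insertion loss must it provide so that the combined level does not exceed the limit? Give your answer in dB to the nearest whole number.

4 dB

The untreated sources together contribute 10^(79/10) + 10^(86/10) = 4.775e+08, i.e. 86.79 dB.
To meet 91 dB overall, the treated exhaust stack may contribute at most 10^(91/10) − 4.775e+08 = 7.814e+08, i.e. 88.93 dB.
Required insertion loss = 93 − 88.93 = 4.07 dB.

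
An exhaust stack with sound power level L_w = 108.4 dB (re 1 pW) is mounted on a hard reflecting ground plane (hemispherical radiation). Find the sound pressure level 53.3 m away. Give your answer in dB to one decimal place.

65.9 dB

Free-field hemispherical radiation: L_p = L_w − 10·log₁₀(2π·r²), r = 53.3 m.
2π·r² = 1.785e+04 m², 10·log₁₀ of that is 42.516 dB.
L_p = 108.4 − 42.516 = 65.88 dB.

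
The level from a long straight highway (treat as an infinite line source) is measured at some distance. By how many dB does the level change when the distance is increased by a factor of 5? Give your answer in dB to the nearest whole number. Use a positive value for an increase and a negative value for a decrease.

With cylindrical spreading the level changes by −10·log₁₀(r₂/r₁).
ΔL = −10·log₁₀(5) = -6.99 dB.

-7 dB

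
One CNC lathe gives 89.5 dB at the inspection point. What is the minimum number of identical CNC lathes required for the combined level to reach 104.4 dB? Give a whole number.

Need L₁ + 10·log₁₀ N ≥ 104.4, i.e. log₁₀ N ≥ 1.49.
N ≥ 10^(14.9/10) = 30.903, so N = 31.

31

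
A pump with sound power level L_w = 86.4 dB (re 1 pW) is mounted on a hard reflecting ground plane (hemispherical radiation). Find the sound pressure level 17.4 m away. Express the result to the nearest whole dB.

Free-field hemispherical radiation: L_p = L_w − 10·log₁₀(2π·r²), r = 17.4 m.
2π·r² = 1902 m², 10·log₁₀ of that is 32.793 dB.
L_p = 86.4 − 32.793 = 53.61 dB.

54 dB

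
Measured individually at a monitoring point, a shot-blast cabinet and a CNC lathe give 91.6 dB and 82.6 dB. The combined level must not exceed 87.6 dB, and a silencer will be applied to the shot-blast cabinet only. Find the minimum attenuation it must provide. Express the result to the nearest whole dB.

6 dB

Fixed contribution from the other source: Σ 10^(L/10) = 10^(82.6/10) = 1.820e+08 (82.60 dB).
To meet 87.6 dB overall, the treated shot-blast cabinet may contribute at most 10^(87.6/10) − 1.820e+08 = 3.935e+08, i.e. 85.95 dB.
So the shot-blast cabinet must be reduced from 91.6 to 85.95 dB: IL = 5.65 dB.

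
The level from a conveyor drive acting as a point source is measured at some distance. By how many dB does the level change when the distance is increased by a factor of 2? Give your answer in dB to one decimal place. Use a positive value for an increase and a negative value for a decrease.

-6.0 dB

Point-source spreading: ΔL = −20·log₁₀(r₂/r₁).
ΔL = −20·log₁₀(2) = -6.02 dB.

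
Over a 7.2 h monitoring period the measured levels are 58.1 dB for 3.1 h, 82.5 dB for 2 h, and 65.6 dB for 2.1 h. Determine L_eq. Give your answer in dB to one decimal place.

77.1 dB

Weight each interval's intensity by its duration and average over T = 7.2 h:
Σ tᵢ·10^(Lᵢ/10) = 3.1·10^(58.1/10) + 2·10^(82.5/10) + 2.1·10^(65.6/10) = 3.653e+08.
L_eq = 10·log₁₀(3.653e+08/7.2) = 77.05 dB.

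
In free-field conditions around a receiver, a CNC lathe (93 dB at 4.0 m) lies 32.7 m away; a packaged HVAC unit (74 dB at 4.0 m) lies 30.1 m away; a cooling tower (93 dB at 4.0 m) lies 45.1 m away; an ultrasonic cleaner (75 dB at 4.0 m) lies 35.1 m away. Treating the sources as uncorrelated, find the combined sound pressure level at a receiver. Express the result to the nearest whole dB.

Propagate each source to the receiver with L = L_ref − 20·log₁₀(r/r_ref), then add intensities.
CNC lathe: 93 − 20·log₁₀(32.7/4.0) = 93 − 18.25 = 74.75 dB.
packaged HVAC unit: 74 − 20·log₁₀(30.1/4.0) = 74 − 17.53 = 56.47 dB.
cooling tower: 93 − 20·log₁₀(45.1/4.0) = 93 − 21.04 = 71.96 dB.
ultrasonic cleaner: 75 − 20·log₁₀(35.1/4.0) = 75 − 18.86 = 56.14 dB.
Σ 10^(L/10) = 4.640e+07 → L_total = 10·log₁₀(4.640e+07) = 76.67 dB.

77 dB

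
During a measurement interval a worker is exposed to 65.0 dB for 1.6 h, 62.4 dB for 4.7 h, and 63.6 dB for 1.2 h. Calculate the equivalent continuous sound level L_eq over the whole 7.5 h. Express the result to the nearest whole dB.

L_eq = 10·log₁₀[(1/T)·Σ tᵢ·10^(Lᵢ/10)] with T = 7.5 h.
Σ tᵢ·10^(Lᵢ/10) = 1.6·10^(65.0/10) + 4.7·10^(62.4/10) + 1.2·10^(63.6/10) = 1.598e+07.
L_eq = 10·log₁₀(1.598e+07/7.5) = 63.28 dB.

63 dB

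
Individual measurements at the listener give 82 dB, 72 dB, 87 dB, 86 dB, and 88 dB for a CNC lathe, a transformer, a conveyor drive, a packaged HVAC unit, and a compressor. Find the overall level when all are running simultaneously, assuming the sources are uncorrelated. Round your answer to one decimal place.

92.3 dB

Incoherent sources combine by intensity addition: L_total = 10·log₁₀(Σ 10^(L_i/10)).
Σ 10^(L/10) = 10^(82/10) + 10^(72/10) + 10^(87/10) + 10^(86/10) + 10^(88/10) = 1.705e+09.
L_total = 10·log₁₀(1.705e+09) = 92.32 dB.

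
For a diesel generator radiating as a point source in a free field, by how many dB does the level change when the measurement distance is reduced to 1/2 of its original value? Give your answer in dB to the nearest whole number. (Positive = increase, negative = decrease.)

+6 dB

With spherical spreading the level changes by −20·log₁₀(r₂/r₁).
ΔL = −20·log₁₀(0.5) = +6.02 dB.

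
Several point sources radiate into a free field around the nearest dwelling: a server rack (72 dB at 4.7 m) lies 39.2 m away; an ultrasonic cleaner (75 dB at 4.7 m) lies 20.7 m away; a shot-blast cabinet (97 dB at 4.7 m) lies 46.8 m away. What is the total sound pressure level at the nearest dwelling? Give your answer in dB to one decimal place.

77.2 dB

Apply inverse-square spreading to bring every level to the receiver, then sum 10^(L/10).
server rack: 72 − 20·log₁₀(39.2/4.7) = 72 − 18.42 = 53.58 dB.
ultrasonic cleaner: 75 − 20·log₁₀(20.7/4.7) = 75 − 12.88 = 62.12 dB.
shot-blast cabinet: 97 − 20·log₁₀(46.8/4.7) = 97 − 19.96 = 77.04 dB.
Σ 10^(L/10) = 5.241e+07 → L_total = 10·log₁₀(5.241e+07) = 77.19 dB.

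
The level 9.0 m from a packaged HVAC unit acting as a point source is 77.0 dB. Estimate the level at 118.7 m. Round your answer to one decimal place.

For a point source, L₂ = L₁ − 20·log₁₀(r₂/r₁).
L₂ = 77.0 − 20·log₁₀(118.7/9.0) = 77.0 − 22.404 = 54.60 dB.

54.6 dB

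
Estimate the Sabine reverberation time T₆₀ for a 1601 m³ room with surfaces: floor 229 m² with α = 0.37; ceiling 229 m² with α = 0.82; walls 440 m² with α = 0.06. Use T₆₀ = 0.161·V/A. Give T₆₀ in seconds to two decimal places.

A = Σ Sᵢαᵢ = 229·0.37 + 229·0.82 + 440·0.06 = 298.91 m².
T₆₀ = 0.161 × 1601 / 298.91 = 0.862 s.

0.86 s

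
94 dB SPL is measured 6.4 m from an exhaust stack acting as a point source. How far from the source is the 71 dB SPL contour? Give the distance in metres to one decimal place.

90.4 m

The 23.0 dB drop corresponds to a distance ratio of 10^(23.0/20) for a point source.
r₂ = 6.4·10^((94−71)/20) = 6.4·10^(23.0/20) = 90.40 m.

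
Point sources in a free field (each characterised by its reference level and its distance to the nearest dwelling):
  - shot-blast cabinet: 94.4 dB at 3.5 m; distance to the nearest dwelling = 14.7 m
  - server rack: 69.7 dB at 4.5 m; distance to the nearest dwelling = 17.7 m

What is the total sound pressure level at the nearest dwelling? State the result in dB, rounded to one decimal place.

82.0 dB

First find each source's level at the receiver (point-source: −20·log₁₀(r/r_ref)), then combine on an intensity basis.
shot-blast cabinet: 94.4 − 20·log₁₀(14.7/3.5) = 94.4 − 12.46 = 81.94 dB.
server rack: 69.7 − 20·log₁₀(17.7/4.5) = 69.7 − 11.90 = 57.80 dB.
Σ 10^(L/10) = 1.567e+08 → L_total = 10·log₁₀(1.567e+08) = 81.95 dB.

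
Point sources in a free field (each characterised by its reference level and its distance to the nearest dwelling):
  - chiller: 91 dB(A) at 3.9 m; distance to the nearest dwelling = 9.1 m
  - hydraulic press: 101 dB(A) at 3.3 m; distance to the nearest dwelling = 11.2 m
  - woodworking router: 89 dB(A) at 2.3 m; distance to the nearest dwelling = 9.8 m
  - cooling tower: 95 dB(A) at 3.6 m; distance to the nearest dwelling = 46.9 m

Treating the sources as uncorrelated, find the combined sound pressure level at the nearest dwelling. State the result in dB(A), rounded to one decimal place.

91.4 dB(A)

First find each source's level at the receiver (point-source: −20·log₁₀(r/r_ref)), then combine on an intensity basis.
chiller: 91 − 20·log₁₀(9.1/3.9) = 91 − 7.36 = 83.64 dB(A).
hydraulic press: 101 − 20·log₁₀(11.2/3.3) = 101 − 10.61 = 90.39 dB(A).
woodworking router: 89 − 20·log₁₀(9.8/2.3) = 89 − 12.59 = 76.41 dB(A).
cooling tower: 95 − 20·log₁₀(46.9/3.6) = 95 − 22.30 = 72.70 dB(A).
Σ 10^(L/10) = 1.387e+09 → L_total = 10·log₁₀(1.387e+09) = 91.42 dB(A).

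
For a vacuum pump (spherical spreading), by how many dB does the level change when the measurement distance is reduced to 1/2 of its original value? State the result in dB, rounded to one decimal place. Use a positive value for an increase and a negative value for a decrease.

+6.0 dB

A point source loses 6 dB per doubling of distance; generally ΔL = −20·log₁₀(r₂/r₁).
ΔL = −20·log₁₀(0.5) = +6.02 dB.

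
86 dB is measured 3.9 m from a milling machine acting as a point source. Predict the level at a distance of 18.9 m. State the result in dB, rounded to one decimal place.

72.3 dB

Point-source attenuation: ΔL = 20·log₁₀(r₂/r₁) = 20·log₁₀(18.9/3.9) = 13.708 dB.
L₂ = 86 − 20·log₁₀(18.9/3.9) = 86 − 13.708 = 72.29 dB.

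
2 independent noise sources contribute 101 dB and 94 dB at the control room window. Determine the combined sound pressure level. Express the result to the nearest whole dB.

For uncorrelated sources the intensities add, so convert each level to linear form, sum, and take 10·log₁₀ of the total.
Σ 10^(L/10) = 10^(101/10) + 10^(94/10) = 1.510e+10.
L_total = 10·log₁₀(1.510e+10) = 101.79 dB.

102 dB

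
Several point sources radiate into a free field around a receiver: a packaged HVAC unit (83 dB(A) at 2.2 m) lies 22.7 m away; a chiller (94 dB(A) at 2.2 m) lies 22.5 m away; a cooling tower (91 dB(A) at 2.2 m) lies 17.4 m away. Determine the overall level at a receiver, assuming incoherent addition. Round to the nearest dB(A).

77 dB(A)

First find each source's level at the receiver (point-source: −20·log₁₀(r/r_ref)), then combine on an intensity basis.
packaged HVAC unit: 83 − 20·log₁₀(22.7/2.2) = 83 − 20.27 = 62.73 dB(A).
chiller: 94 − 20·log₁₀(22.5/2.2) = 94 − 20.20 = 73.80 dB(A).
cooling tower: 91 − 20·log₁₀(17.4/2.2) = 91 − 17.96 = 73.04 dB(A).
Σ 10^(L/10) = 4.601e+07 → L_total = 10·log₁₀(4.601e+07) = 76.63 dB(A).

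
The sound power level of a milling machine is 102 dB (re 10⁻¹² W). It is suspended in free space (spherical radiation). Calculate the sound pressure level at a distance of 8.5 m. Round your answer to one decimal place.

Free-field spherical radiation: L_p = L_w − 10·log₁₀(4π·r²), r = 8.5 m.
4π·r² = 907.9 m², 10·log₁₀ of that is 29.580 dB.
L_p = 102 − 29.580 = 72.42 dB.

72.4 dB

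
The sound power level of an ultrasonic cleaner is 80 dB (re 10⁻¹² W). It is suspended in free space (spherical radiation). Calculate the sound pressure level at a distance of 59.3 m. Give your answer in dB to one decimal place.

Free-field spherical radiation: L_p = L_w − 10·log₁₀(4π·r²), r = 59.3 m.
4π·r² = 4.419e+04 m², 10·log₁₀ of that is 46.453 dB.
L_p = 80 − 46.453 = 33.55 dB.

33.5 dB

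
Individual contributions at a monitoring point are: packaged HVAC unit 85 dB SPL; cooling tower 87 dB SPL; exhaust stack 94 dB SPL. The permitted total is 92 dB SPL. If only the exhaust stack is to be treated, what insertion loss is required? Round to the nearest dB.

The untreated sources together contribute 10^(85/10) + 10^(87/10) = 8.174e+08, i.e. 89.12 dB SPL.
To meet 92 dB SPL overall, the treated exhaust stack may contribute at most 10^(92/10) − 8.174e+08 = 7.675e+08, i.e. 88.85 dB SPL.
So the exhaust stack must be reduced from 94 to 88.85 dB SPL: IL = 5.15 dB.

5 dB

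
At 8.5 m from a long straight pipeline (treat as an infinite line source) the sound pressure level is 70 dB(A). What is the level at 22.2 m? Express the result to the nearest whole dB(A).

For a line source, L₂ = L₁ − 10·log₁₀(r₂/r₁).
L₂ = 70 − 10·log₁₀(22.2/8.5) = 70 − 4.169 = 65.83 dB(A).

66 dB(A)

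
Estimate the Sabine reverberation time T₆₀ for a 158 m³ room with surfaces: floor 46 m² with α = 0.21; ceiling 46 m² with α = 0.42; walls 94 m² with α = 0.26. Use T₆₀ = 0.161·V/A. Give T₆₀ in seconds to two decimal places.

A = Σ Sᵢαᵢ = 46·0.21 + 46·0.42 + 94·0.26 = 53.42 m².
T₆₀ = 0.161·V/A = 0.161·158/53.42 = 0.476 s.

0.48 s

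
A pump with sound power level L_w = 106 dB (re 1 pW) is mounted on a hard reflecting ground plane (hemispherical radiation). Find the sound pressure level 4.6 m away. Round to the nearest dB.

85 dB

L_p = L_w − 10·log₁₀(2π·r²) with r = 4.6 m.
2π·r² = 133 m², 10·log₁₀ of that is 21.237 dB.
L_p = 106 − 21.237 = 84.76 dB.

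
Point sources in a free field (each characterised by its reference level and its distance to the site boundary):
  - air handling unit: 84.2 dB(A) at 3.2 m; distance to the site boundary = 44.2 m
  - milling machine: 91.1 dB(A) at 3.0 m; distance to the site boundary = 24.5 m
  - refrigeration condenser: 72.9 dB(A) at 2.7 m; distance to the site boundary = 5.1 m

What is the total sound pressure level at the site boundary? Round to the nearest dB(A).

74 dB(A)

Propagate each source to the receiver with L = L_ref − 20·log₁₀(r/r_ref), then add intensities.
air handling unit: 84.2 − 20·log₁₀(44.2/3.2) = 84.2 − 22.81 = 61.39 dB(A).
milling machine: 91.1 − 20·log₁₀(24.5/3.0) = 91.1 − 18.24 = 72.86 dB(A).
refrigeration condenser: 72.9 − 20·log₁₀(5.1/2.7) = 72.9 − 5.52 = 67.38 dB(A).
Σ 10^(L/10) = 2.616e+07 → L_total = 10·log₁₀(2.616e+07) = 74.18 dB(A).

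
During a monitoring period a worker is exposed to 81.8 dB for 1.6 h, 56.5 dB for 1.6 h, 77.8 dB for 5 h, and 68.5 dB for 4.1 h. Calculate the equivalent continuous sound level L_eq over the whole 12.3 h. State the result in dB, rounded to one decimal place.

The energy average is taken in the linear domain: L_eq = 10·log₁₀[(Σ tᵢ·10^(Lᵢ/10))/T], T = 12.3 h.
Σ tᵢ·10^(Lᵢ/10) = 1.6·10^(81.8/10) + 1.6·10^(56.5/10) + 5·10^(77.8/10) + 4.1·10^(68.5/10) = 5.732e+08.
L_eq = 10·log₁₀(5.732e+08/12.3) = 76.68 dB.

76.7 dB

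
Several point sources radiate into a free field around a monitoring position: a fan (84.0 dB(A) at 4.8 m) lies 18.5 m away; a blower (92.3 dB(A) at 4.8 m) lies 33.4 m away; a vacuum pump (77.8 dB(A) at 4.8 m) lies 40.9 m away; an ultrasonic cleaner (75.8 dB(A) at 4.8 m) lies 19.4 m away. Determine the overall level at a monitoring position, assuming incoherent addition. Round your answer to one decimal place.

Apply inverse-square spreading to bring every level to the receiver, then sum 10^(L/10).
fan: 84.0 − 20·log₁₀(18.5/4.8) = 84.0 − 11.72 = 72.28 dB(A).
blower: 92.3 − 20·log₁₀(33.4/4.8) = 92.3 − 16.85 = 75.45 dB(A).
vacuum pump: 77.8 − 20·log₁₀(40.9/4.8) = 77.8 − 18.61 = 59.19 dB(A).
ultrasonic cleaner: 75.8 − 20·log₁₀(19.4/4.8) = 75.8 − 12.13 = 63.67 dB(A).
Σ 10^(L/10) = 5.514e+07 → L_total = 10·log₁₀(5.514e+07) = 77.41 dB(A).

77.4 dB(A)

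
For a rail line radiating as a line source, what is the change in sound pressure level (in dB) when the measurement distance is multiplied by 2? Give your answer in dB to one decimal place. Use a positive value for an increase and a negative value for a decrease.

Line-source spreading: ΔL = −10·log₁₀(r₂/r₁).
ΔL = −10·log₁₀(2) = -3.01 dB.

-3.0 dB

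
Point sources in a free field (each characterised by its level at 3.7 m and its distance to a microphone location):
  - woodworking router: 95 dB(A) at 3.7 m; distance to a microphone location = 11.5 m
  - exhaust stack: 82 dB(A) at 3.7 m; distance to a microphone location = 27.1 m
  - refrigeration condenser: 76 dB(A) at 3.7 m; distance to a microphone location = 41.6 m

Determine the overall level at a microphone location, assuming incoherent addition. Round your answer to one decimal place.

Apply inverse-square spreading to bring every level to the receiver, then sum 10^(L/10).
woodworking router: 95 − 20·log₁₀(11.5/3.7) = 95 − 9.85 = 85.15 dB(A).
exhaust stack: 82 − 20·log₁₀(27.1/3.7) = 82 − 17.30 = 64.70 dB(A).
refrigeration condenser: 76 − 20·log₁₀(41.6/3.7) = 76 − 21.02 = 54.98 dB(A).
Σ 10^(L/10) = 3.306e+08 → L_total = 10·log₁₀(3.306e+08) = 85.19 dB(A).

85.2 dB(A)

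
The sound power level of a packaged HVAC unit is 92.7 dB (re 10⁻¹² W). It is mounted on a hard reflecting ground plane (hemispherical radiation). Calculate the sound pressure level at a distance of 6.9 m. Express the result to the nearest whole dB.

68 dB

The power spreads over a hemisphere of area 2π·r², so L_p = L_w − 10·log₁₀(2π·r²).
2π·r² = 299.1 m², 10·log₁₀ of that is 24.759 dB.
L_p = 92.7 − 24.759 = 67.94 dB.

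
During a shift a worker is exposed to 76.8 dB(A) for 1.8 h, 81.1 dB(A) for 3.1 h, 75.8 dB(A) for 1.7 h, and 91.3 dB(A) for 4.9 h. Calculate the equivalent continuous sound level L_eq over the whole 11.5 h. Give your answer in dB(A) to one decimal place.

87.9 dB(A)

L_eq = 10·log₁₀[(1/T)·Σ tᵢ·10^(Lᵢ/10)] with T = 11.5 h.
Σ tᵢ·10^(Lᵢ/10) = 1.8·10^(76.8/10) + 3.1·10^(81.1/10) + 1.7·10^(75.8/10) + 4.9·10^(91.3/10) = 7.160e+09.
L_eq = 10·log₁₀(7.160e+09/11.5) = 87.94 dB(A).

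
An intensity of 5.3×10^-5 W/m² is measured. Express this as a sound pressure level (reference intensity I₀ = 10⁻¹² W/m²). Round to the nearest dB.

77 dB

L = 10·log₁₀(I/I₀) = 10·log₁₀(5.3×10^-5/10⁻¹²) = 10·log₁₀(5.3×10^7).
L = 10·(0.7243 + 7) = 77.24 dB.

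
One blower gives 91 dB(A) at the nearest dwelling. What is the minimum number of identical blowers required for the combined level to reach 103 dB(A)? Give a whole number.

16

N identical sources give L₁ + 10·log₁₀ N, so require 10·log₁₀ N ≥ 103 − 91 = 12.0 dB.
N ≥ 10^(12.0/10) = 15.849, so N = 16.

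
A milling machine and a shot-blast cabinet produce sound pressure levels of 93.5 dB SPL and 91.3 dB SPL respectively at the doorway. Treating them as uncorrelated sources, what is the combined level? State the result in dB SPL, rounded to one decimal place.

For uncorrelated sources the intensities add, so convert each level to linear form, sum, and take 10·log₁₀ of the total.
Σ 10^(L/10) = 10^(93.5/10) + 10^(91.3/10) = 3.588e+09.
L_total = 10·log₁₀(3.588e+09) = 95.55 dB SPL.

95.5 dB SPL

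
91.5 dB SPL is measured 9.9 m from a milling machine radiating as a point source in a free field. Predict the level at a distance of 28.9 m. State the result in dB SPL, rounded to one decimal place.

Point-source attenuation: ΔL = 20·log₁₀(r₂/r₁) = 20·log₁₀(28.9/9.9) = 9.305 dB.
L₂ = 91.5 − 20·log₁₀(28.9/9.9) = 91.5 − 9.305 = 82.19 dB SPL.

82.2 dB SPL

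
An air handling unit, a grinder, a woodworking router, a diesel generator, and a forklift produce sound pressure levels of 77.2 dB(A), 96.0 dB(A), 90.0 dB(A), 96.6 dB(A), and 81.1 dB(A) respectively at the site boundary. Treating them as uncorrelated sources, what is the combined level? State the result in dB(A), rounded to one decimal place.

Incoherent sources combine by intensity addition: L_total = 10·log₁₀(Σ 10^(L_i/10)).
Σ 10^(L/10) = 10^(77.2/10) + 10^(96.0/10) + 10^(90.0/10) + 10^(96.6/10) + 10^(81.1/10) = 9.733e+09.
L_total = 10·log₁₀(9.733e+09) = 99.88 dB(A).

99.9 dB(A)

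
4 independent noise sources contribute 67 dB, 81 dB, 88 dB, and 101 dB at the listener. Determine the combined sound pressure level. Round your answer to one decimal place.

101.3 dB

For uncorrelated sources the intensities add, so convert each level to linear form, sum, and take 10·log₁₀ of the total.
Σ 10^(L/10) = 10^(67/10) + 10^(81/10) + 10^(88/10) + 10^(101/10) = 1.335e+10.
L_total = 10·log₁₀(1.335e+10) = 101.26 dB.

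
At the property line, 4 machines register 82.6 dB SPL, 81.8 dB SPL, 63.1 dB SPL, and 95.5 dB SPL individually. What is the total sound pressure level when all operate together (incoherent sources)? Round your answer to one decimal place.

95.9 dB SPL

For uncorrelated sources the intensities add, so convert each level to linear form, sum, and take 10·log₁₀ of the total.
Σ 10^(L/10) = 10^(82.6/10) + 10^(81.8/10) + 10^(63.1/10) + 10^(95.5/10) = 3.884e+09.
L_total = 10·log₁₀(3.884e+09) = 95.89 dB SPL.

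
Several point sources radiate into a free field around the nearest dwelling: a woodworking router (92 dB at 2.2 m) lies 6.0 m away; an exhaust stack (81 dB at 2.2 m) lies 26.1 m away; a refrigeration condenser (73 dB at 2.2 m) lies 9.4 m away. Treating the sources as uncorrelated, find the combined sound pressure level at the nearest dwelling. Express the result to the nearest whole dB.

Propagate each source to the receiver with L = L_ref − 20·log₁₀(r/r_ref), then add intensities.
woodworking router: 92 − 20·log₁₀(6.0/2.2) = 92 − 8.71 = 83.29 dB.
exhaust stack: 81 − 20·log₁₀(26.1/2.2) = 81 − 21.48 = 59.52 dB.
refrigeration condenser: 73 − 20·log₁₀(9.4/2.2) = 73 − 12.61 = 60.39 dB.
Σ 10^(L/10) = 2.151e+08 → L_total = 10·log₁₀(2.151e+08) = 83.33 dB.

83 dB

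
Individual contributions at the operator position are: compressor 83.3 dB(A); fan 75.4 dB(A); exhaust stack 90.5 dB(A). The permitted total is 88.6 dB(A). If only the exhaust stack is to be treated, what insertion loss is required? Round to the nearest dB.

Everything except the exhaust stack sums to 10^(83.3/10) + 10^(75.4/10) = 2.485e+08 in linear terms, 83.95 dB(A).
The limit corresponds to 10^(88.6/10) = 7.244e+08; subtracting the fixed part leaves 4.760e+08 for the exhaust stack, i.e. 86.78 dB(A).
So the exhaust stack must be reduced from 90.5 to 86.78 dB(A): IL = 3.72 dB.

4 dB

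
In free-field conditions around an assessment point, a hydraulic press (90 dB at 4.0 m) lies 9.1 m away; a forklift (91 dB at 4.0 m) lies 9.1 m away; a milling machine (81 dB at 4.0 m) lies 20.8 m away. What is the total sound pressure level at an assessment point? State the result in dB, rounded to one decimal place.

86.4 dB

Propagate each source to the receiver with L = L_ref − 20·log₁₀(r/r_ref), then add intensities.
hydraulic press: 90 − 20·log₁₀(9.1/4.0) = 90 − 7.14 = 82.86 dB.
forklift: 91 − 20·log₁₀(9.1/4.0) = 91 − 7.14 = 83.86 dB.
milling machine: 81 − 20·log₁₀(20.8/4.0) = 81 − 14.32 = 66.68 dB.
Σ 10^(L/10) = 4.411e+08 → L_total = 10·log₁₀(4.411e+08) = 86.45 dB.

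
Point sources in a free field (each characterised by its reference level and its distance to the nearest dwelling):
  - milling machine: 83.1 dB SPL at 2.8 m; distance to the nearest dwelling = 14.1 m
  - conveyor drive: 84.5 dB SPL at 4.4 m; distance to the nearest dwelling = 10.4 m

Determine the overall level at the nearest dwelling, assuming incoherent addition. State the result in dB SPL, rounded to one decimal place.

Propagate each source to the receiver with L = L_ref − 20·log₁₀(r/r_ref), then add intensities.
milling machine: 83.1 − 20·log₁₀(14.1/2.8) = 83.1 − 14.04 = 69.06 dB SPL.
conveyor drive: 84.5 − 20·log₁₀(10.4/4.4) = 84.5 − 7.47 = 77.03 dB SPL.
Σ 10^(L/10) = 5.850e+07 → L_total = 10·log₁₀(5.850e+07) = 77.67 dB SPL.

77.7 dB SPL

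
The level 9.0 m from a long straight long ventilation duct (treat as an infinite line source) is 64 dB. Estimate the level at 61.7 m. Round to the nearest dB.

Cylindrical spreading from a line source gives a 10·log₁₀(r₂/r₁) drop.
L₂ = 64 − 10·log₁₀(61.7/9.0) = 64 − 8.360 = 55.64 dB.

56 dB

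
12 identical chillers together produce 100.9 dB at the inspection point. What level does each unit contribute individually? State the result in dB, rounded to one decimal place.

90.1 dB

For N identical incoherent sources L_total = L₁ + 10·log₁₀ N, so L₁ = 100.9 − 10·log₁₀(12) = 100.9 − 10.792.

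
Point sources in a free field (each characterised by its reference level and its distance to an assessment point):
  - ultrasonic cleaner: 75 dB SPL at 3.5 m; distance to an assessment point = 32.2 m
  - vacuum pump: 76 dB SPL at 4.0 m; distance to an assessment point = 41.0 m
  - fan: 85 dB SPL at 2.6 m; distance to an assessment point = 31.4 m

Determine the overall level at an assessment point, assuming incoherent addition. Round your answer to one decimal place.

64.7 dB SPL

First find each source's level at the receiver (point-source: −20·log₁₀(r/r_ref)), then combine on an intensity basis.
ultrasonic cleaner: 75 − 20·log₁₀(32.2/3.5) = 75 − 19.28 = 55.72 dB SPL.
vacuum pump: 76 − 20·log₁₀(41.0/4.0) = 76 − 20.21 = 55.79 dB SPL.
fan: 85 − 20·log₁₀(31.4/2.6) = 85 − 21.64 = 63.36 dB SPL.
Σ 10^(L/10) = 2.921e+06 → L_total = 10·log₁₀(2.921e+06) = 64.65 dB SPL.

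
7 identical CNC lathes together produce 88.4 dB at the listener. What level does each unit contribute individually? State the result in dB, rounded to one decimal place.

For N identical incoherent sources L_total = L₁ + 10·log₁₀ N, so L₁ = 88.4 − 10·log₁₀(7) = 88.4 − 8.451.

79.9 dB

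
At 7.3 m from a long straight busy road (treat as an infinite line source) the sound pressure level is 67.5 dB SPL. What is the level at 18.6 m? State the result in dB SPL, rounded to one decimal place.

63.4 dB SPL

For a line source, L₂ = L₁ − 10·log₁₀(r₂/r₁).
L₂ = 67.5 − 10·log₁₀(18.6/7.3) = 67.5 − 4.062 = 63.44 dB SPL.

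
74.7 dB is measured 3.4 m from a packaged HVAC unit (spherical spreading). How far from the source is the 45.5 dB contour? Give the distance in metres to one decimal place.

Point-source spreading drops the level by 20·log₁₀(r₂/r₁); inverting, r₂/r₁ = 10^(ΔL/20).
r₂ = 3.4·10^((74.7−45.5)/20) = 3.4·10^(29.2/20) = 98.06 m.

98.1 m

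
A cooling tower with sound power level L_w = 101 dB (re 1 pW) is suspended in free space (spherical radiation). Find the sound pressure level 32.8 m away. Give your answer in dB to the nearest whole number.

Free-field spherical radiation: L_p = L_w − 10·log₁₀(4π·r²), r = 32.8 m.
4π·r² = 1.352e+04 m², 10·log₁₀ of that is 41.310 dB.
L_p = 101 − 41.310 = 59.69 dB.

60 dB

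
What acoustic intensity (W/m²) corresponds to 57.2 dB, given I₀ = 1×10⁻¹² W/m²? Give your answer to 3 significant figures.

L = 10·log₁₀(I/I₀) ⇒ I = I₀·10^(L/10) = 10⁻¹² × 10^5.72.

5.25e-07 W/m²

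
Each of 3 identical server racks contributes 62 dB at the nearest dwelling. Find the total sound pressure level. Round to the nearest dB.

L_total = L₁ + 10·log₁₀ N for N identical incoherent sources.
L_total = 62 + 10·log₁₀(3) = 62 + 4.771 = 66.77 dB.

67 dB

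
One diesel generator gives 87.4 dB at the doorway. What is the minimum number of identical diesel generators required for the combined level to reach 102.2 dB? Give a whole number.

The shortfall is 102.2 − 87.4 = 14.8 dB, and N units add 10·log₁₀ N, so need 10·log₁₀ N ≥ 14.8.
N ≥ 10^(14.8/10) = 30.200, so N = 31.

31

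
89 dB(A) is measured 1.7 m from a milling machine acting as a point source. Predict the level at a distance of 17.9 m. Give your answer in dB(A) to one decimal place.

68.6 dB(A)

Point-source attenuation: ΔL = 20·log₁₀(r₂/r₁) = 20·log₁₀(17.9/1.7) = 20.448 dB.
L₂ = 89 − 20·log₁₀(17.9/1.7) = 89 − 20.448 = 68.55 dB(A).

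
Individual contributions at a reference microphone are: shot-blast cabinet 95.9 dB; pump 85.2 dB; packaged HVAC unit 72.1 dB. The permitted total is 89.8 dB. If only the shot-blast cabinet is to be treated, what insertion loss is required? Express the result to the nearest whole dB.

Fixed contribution from the other sources: Σ 10^(L/10) = 10^(85.2/10) + 10^(72.1/10) = 3.473e+08 (85.41 dB).
To meet 89.8 dB overall, the treated shot-blast cabinet may contribute at most 10^(89.8/10) − 3.473e+08 = 6.076e+08, i.e. 87.84 dB.
So the shot-blast cabinet must be reduced from 95.9 to 87.84 dB: IL = 8.06 dB.

8 dB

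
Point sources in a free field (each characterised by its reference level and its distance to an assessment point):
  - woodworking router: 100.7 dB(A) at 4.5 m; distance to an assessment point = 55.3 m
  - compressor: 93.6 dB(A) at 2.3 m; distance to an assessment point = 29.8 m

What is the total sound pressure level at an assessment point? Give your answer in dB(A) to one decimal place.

79.6 dB(A)

Apply inverse-square spreading to bring every level to the receiver, then sum 10^(L/10).
woodworking router: 100.7 − 20·log₁₀(55.3/4.5) = 100.7 − 21.79 = 78.91 dB(A).
compressor: 93.6 − 20·log₁₀(29.8/2.3) = 93.6 − 22.25 = 71.35 dB(A).
Σ 10^(L/10) = 9.145e+07 → L_total = 10·log₁₀(9.145e+07) = 79.61 dB(A).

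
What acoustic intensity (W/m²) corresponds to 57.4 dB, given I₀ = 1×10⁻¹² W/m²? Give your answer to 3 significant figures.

L = 10·log₁₀(I/I₀) ⇒ I = I₀·10^(L/10) = 10⁻¹² × 10^5.74.

5.50e-07 W/m²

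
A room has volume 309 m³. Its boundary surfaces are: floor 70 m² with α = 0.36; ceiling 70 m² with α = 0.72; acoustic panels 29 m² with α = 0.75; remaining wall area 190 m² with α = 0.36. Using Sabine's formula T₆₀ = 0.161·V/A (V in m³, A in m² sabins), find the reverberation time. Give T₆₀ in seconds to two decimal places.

0.30 s

A = Σ Sᵢαᵢ = 70·0.36 + 70·0.72 + 29·0.75 + 190·0.36 = 165.75 m².
T₆₀ = 0.161·V/A = 0.161·309/165.75 = 0.300 s.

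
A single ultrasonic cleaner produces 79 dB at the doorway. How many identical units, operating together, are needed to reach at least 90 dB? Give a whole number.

Need L₁ + 10·log₁₀ N ≥ 90, i.e. log₁₀ N ≥ 1.10.
N ≥ 10^(11.0/10) = 12.589, so N = 13.

13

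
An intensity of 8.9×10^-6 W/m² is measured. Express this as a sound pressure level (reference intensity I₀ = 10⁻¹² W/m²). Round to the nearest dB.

Dividing by I₀ shifts the exponent by 12: I/I₀ = 8.9×10^6.
L = 10·(0.9494 + 6) = 69.49 dB.

69 dB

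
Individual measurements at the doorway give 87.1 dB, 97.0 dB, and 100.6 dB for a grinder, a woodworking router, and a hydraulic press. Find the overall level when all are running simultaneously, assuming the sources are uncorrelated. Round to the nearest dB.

102 dB

For uncorrelated sources the intensities add, so convert each level to linear form, sum, and take 10·log₁₀ of the total.
Σ 10^(L/10) = 10^(87.1/10) + 10^(97.0/10) + 10^(100.6/10) = 1.701e+10.
L_total = 10·log₁₀(1.701e+10) = 102.31 dB.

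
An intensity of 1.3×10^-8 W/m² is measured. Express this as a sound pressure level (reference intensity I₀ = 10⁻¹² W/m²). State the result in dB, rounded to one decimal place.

41.1 dB

I/I₀ = 1.3×10^-8/10⁻¹² = 1.3×10^4, and L = 10·log₁₀(I/I₀).
L = 10·(0.1139 + 4) = 41.14 dB.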